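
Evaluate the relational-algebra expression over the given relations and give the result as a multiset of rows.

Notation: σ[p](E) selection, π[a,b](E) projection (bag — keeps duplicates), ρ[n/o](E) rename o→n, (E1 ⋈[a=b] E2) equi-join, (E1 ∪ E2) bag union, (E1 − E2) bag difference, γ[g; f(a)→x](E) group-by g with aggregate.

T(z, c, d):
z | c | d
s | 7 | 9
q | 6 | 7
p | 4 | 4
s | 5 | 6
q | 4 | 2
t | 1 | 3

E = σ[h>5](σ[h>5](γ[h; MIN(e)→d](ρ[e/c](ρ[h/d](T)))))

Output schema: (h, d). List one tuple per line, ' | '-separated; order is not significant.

Stepwise |·|:
  T → 6
  ρ[h/d](T) → 6
  ρ[e/c](ρ[h/d](T)) → 6
  γ[h; MIN(e)→d](ρ[e/c](ρ[h/d](T))) → 6
  σ[h>5](γ[h; MIN(e)→d](ρ[e/c](ρ[h/d](T)))) → 3
  σ[h>5](σ[h>5](γ[h; MIN(e)→d](ρ[e/c](ρ[h/d](T))))) → 3

== RESULT ==
h | d
6 | 5
7 | 6
9 | 7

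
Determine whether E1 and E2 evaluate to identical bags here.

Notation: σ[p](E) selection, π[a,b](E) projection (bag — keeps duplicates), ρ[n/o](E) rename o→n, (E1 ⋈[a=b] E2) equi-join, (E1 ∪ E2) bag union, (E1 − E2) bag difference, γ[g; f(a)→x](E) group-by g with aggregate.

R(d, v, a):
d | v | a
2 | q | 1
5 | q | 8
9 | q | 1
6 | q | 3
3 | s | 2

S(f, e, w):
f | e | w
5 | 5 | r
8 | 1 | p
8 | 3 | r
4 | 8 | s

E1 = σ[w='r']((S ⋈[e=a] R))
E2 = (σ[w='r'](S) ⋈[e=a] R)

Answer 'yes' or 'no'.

E1 stepwise |·|:
  S → 4
  R → 5
  (S ⋈[e=a] R) → 4
  σ[w='r']((S ⋈[e=a] R)) → 1
E2 stepwise |·|:
  S → 4
  σ[w='r'](S) → 2
  R → 5
  (σ[w='r'](S) ⋈[e=a] R) → 1

E1 and E2 produce the same multiset:
f | e | w | d | v | a
8 | 3 | r | 6 | q | 3

yes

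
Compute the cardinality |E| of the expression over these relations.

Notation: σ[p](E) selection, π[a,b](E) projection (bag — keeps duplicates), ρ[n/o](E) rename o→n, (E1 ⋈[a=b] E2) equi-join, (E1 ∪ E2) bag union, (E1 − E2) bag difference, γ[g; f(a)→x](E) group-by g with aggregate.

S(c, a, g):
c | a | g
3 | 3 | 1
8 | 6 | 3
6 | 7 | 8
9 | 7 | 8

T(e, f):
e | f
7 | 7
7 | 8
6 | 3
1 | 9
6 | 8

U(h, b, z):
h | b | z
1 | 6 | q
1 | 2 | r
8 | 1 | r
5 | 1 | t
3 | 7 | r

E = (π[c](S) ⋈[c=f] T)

Per-node cardinality:
  S → 4
  π[c](S) → 4
  T → 5
  (π[c](S) ⋈[c=f] T) → 4

|E| = 4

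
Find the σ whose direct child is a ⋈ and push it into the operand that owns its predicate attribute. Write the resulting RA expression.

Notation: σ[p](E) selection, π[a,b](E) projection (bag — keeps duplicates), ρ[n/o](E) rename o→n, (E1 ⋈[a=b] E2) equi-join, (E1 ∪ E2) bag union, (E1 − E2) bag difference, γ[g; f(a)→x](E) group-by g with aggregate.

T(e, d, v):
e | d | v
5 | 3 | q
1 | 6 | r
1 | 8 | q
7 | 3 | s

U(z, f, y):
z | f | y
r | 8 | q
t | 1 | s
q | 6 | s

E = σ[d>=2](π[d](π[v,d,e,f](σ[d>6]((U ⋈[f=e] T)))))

σ filters on d, owned by the right side.
E' = σ[d>=2](π[d](π[v,d,e,f]((U ⋈[f=e] σ[d>6](T)))))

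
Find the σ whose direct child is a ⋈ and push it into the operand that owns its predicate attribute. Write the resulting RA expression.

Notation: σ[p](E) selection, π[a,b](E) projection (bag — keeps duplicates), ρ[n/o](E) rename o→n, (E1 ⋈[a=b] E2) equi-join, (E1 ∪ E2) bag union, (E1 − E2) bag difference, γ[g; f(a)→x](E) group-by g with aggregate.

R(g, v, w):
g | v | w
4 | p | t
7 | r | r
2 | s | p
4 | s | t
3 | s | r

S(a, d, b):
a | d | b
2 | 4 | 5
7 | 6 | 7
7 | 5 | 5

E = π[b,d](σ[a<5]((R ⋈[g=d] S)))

σ filters on a, owned by the right side.
E' = π[b,d]((R ⋈[g=d] σ[a<5](S)))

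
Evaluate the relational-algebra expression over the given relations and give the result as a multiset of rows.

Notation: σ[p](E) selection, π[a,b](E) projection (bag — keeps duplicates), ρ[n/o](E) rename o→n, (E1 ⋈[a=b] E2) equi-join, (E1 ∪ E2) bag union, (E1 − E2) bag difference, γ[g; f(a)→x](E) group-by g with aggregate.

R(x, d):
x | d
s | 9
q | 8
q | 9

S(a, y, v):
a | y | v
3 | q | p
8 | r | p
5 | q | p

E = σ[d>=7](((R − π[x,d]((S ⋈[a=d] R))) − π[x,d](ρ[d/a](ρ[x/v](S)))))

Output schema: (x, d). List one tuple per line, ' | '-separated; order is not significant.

Stepwise |·|:
  R → 3
  S → 3
  R → 3
  (S ⋈[a=d] R) → 1
  π[x,d]((S ⋈[a=d] R)) → 1
  (R − π[x,d]((S ⋈[a=d] R))) → 2
  S → 3
  ρ[x/v](S) → 3
  ρ[d/a](ρ[x/v](S)) → 3
  π[x,d](ρ[d/a](ρ[x/v](S))) → 3
  ((R − π[x,d]((S ⋈[a=d] R))) − π[x,d](ρ[d/a](ρ[x/v](S)))) → 2
  σ[d>=7](((R − π[x,d]((S ⋈[a=d] R))) − π[x,d](ρ[d/a](ρ[x/v](S))))) → 2

== RESULT ==
x | d
q | 9
s | 9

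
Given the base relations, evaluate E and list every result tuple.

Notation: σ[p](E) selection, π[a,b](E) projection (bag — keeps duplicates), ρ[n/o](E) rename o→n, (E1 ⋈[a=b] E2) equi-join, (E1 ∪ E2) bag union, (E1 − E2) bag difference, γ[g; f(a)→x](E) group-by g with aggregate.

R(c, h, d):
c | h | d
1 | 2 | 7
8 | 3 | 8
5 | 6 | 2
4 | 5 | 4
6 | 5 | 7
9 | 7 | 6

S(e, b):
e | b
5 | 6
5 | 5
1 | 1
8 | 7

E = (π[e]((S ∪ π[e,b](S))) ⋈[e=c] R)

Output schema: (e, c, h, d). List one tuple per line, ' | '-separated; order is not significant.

Subexpression sizes:
  S → 4
  S → 4
  π[e,b](S) → 4
  (S ∪ π[e,b](S)) → 8
  π[e]((S ∪ π[e,b](S))) → 8
  R → 6
  (π[e]((S ∪ π[e,b](S))) ⋈[e=c] R) → 8

== RESULT ==
e | c | h | d
1 | 1 | 2 | 7
1 | 1 | 2 | 7
5 | 5 | 6 | 2
5 | 5 | 6 | 2
5 | 5 | 6 | 2
5 | 5 | 6 | 2
8 | 8 | 3 | 8
8 | 8 | 3 | 8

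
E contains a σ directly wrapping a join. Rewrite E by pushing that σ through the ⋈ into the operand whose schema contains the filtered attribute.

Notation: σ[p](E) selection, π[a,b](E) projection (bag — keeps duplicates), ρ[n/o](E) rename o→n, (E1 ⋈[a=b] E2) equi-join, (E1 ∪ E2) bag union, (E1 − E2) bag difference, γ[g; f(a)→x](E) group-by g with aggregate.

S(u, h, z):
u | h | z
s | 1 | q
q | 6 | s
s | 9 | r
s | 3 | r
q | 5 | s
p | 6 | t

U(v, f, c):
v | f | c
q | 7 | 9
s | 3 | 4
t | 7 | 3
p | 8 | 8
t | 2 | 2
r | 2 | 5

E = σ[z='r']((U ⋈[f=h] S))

σ filters on z, owned by the right side.
E' = (U ⋈[f=h] σ[z='r'](S))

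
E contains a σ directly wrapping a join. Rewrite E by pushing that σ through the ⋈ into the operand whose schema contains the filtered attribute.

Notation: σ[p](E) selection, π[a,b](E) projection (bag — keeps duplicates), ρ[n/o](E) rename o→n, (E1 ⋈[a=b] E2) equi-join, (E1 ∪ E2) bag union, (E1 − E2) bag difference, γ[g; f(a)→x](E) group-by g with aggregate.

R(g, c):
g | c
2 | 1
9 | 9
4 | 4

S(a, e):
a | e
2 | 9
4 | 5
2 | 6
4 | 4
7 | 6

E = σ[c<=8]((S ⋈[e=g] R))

σ filters on c, owned by the right side.
E' = (S ⋈[e=g] σ[c<=8](R))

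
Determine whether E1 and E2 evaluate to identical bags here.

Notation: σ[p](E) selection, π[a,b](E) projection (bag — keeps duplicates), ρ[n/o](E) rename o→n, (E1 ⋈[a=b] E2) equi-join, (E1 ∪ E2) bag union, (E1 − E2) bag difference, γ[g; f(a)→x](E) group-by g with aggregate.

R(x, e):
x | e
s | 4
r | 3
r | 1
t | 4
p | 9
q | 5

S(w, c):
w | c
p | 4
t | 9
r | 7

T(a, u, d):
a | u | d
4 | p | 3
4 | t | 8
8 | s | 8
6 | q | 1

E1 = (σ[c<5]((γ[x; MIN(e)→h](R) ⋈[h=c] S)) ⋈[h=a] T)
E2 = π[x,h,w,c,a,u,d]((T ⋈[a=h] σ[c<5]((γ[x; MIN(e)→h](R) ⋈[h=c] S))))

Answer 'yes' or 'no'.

E1 subexpression sizes:
  R → 6
  γ[x; MIN(e)→h](R) → 5
  S → 3
  (γ[x; MIN(e)→h](R) ⋈[h=c] S) → 3
  σ[c<5]((γ[x; MIN(e)→h](R) ⋈[h=c] S)) → 2
  T → 4
  (σ[c<5]((γ[x; MIN(e)→h](R) ⋈[h=c] S)) ⋈[h=a] T) → 4
E2 subexpression sizes:
  T → 4
  R → 6
  γ[x; MIN(e)→h](R) → 5
  S → 3
  (γ[x; MIN(e)→h](R) ⋈[h=c] S) → 3
  σ[c<5]((γ[x; MIN(e)→h](R) ⋈[h=c] S)) → 2
  (T ⋈[a=h] σ[c<5]((γ[x; MIN(e)→h](R) ⋈[h=c] S))) → 4
  π[x,h,w,c,a,u,d]((T ⋈[a=h] σ[c<5]((γ[x; MIN(e)→h](R) ⋈[h=c] S)))) → 4

E1 and E2 produce the same multiset:
x | h | w | c | a | u | d
s | 4 | p | 4 | 4 | p | 3
s | 4 | p | 4 | 4 | t | 8
t | 4 | p | 4 | 4 | p | 3
t | 4 | p | 4 | 4 | t | 8

yes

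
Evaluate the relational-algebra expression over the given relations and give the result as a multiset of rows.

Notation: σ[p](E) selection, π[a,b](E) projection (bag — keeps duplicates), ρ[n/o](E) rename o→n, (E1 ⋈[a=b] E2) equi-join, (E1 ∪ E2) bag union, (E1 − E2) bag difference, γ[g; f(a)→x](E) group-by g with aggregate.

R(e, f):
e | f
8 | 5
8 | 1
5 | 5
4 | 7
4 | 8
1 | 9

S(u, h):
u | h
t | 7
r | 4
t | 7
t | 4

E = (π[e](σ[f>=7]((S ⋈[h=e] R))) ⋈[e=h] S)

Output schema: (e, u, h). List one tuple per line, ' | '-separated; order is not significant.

Per-node cardinality:
  S → 4
  R → 6
  (S ⋈[h=e] R) → 4
  σ[f>=7]((S ⋈[h=e] R)) → 4
  π[e](σ[f>=7]((S ⋈[h=e] R))) → 4
  S → 4
  (π[e](σ[f>=7]((S ⋈[h=e] R))) ⋈[e=h] S) → 8

== RESULT ==
e | u | h
4 | r | 4
4 | r | 4
4 | r | 4
4 | r | 4
4 | t | 4
4 | t | 4
4 | t | 4
4 | t | 4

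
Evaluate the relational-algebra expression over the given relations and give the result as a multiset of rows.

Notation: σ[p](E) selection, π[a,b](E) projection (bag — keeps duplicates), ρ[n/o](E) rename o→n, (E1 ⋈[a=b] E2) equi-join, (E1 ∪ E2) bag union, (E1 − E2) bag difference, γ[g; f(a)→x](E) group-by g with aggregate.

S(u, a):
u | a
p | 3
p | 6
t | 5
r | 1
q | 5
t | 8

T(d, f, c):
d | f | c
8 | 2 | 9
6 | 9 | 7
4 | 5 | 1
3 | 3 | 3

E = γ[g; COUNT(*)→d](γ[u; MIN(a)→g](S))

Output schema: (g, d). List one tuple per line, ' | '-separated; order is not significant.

Stepwise |·|:
  S → 6
  γ[u; MIN(a)→g](S) → 4
  γ[g; COUNT(*)→d](γ[u; MIN(a)→g](S)) → 3

== RESULT ==
g | d
1 | 1
3 | 1
5 | 2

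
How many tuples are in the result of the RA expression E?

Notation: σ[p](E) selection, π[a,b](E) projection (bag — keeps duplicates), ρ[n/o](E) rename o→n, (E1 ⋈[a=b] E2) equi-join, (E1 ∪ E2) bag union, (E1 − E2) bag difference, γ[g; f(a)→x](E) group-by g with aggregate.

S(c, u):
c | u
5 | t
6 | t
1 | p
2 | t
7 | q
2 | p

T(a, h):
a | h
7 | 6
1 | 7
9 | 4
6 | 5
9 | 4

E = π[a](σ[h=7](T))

Row counts bottom-up:
  T → 5
  σ[h=7](T) → 1
  π[a](σ[h=7](T)) → 1

|E| = 1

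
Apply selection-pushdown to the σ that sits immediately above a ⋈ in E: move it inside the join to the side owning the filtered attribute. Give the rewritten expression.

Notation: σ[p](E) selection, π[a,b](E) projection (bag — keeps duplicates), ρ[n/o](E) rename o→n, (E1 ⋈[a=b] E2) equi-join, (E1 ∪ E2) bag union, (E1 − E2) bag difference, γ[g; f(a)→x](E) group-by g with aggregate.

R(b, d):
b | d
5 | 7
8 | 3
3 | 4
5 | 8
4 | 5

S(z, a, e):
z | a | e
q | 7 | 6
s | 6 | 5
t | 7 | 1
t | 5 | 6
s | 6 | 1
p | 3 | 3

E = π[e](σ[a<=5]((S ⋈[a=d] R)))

σ filters on a, owned by the left side.
E' = π[e]((σ[a<=5](S) ⋈[a=d] R))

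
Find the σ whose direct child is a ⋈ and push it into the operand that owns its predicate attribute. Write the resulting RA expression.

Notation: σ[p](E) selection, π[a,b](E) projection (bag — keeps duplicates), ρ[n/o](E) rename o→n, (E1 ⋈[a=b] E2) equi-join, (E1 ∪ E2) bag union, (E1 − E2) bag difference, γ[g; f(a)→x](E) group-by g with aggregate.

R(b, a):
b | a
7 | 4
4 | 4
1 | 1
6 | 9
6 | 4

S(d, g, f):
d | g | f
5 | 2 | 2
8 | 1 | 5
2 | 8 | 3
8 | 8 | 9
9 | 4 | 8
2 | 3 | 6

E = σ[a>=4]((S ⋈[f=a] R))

σ filters on a, owned by the right side.
E' = (S ⋈[f=a] σ[a>=4](R))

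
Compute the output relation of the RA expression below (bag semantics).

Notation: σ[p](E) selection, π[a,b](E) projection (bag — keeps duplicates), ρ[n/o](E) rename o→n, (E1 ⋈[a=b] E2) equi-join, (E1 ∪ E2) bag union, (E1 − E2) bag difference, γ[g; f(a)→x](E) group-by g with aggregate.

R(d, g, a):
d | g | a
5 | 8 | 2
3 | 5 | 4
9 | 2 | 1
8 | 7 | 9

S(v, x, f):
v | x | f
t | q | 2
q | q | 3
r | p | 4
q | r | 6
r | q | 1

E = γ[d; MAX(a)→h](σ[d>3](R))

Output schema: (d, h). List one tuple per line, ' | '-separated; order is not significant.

Stepwise |·|:
  R → 4
  σ[d>3](R) → 3
  γ[d; MAX(a)→h](σ[d>3](R)) → 3

== RESULT ==
d | h
5 | 2
8 | 9
9 | 1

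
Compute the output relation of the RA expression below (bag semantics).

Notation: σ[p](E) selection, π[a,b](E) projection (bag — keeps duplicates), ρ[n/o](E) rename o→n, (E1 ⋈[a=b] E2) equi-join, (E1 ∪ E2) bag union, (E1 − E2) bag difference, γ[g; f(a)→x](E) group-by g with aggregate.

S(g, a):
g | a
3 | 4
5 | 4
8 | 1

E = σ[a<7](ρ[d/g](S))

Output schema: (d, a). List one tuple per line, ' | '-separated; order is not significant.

Subexpression sizes:
  S → 3
  ρ[d/g](S) → 3
  σ[a<7](ρ[d/g](S)) → 3

== RESULT ==
d | a
3 | 4
5 | 4
8 | 1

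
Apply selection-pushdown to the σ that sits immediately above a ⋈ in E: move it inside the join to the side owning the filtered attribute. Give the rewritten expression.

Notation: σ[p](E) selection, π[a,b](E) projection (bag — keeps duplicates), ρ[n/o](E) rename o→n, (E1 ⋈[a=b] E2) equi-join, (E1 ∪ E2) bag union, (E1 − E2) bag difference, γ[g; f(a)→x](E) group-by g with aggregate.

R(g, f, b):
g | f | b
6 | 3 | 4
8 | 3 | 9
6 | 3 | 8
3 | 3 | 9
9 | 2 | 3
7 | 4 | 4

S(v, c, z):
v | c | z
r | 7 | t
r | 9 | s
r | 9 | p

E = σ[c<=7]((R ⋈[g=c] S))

σ filters on c, owned by the right side.
E' = (R ⋈[g=c] σ[c<=7](S))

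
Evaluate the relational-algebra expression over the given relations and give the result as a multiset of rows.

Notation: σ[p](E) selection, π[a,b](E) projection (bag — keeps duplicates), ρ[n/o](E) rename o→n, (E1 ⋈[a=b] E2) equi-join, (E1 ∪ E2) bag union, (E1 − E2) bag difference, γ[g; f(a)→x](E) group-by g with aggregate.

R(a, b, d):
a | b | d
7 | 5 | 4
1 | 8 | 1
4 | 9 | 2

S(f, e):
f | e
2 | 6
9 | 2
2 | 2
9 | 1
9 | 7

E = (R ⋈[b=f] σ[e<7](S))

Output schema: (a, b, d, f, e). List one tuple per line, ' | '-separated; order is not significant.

Per-node cardinality:
  R → 3
  S → 5
  σ[e<7](S) → 4
  (R ⋈[b=f] σ[e<7](S)) → 2

== RESULT ==
a | b | d | f | e
4 | 9 | 2 | 9 | 1
4 | 9 | 2 | 9 | 2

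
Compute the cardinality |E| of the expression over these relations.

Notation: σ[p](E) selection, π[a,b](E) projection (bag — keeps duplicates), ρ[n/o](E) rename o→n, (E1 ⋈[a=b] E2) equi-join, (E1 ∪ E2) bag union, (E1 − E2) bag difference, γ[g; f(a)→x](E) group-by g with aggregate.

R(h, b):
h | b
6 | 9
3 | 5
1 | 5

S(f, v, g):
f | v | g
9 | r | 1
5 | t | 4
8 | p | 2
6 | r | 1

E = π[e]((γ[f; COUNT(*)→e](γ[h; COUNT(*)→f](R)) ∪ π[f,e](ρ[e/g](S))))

Stepwise |·|:
  R → 3
  γ[h; COUNT(*)→f](R) → 3
  γ[f; COUNT(*)→e](γ[h; COUNT(*)→f](R)) → 1
  S → 4
  ρ[e/g](S) → 4
  π[f,e](ρ[e/g](S)) → 4
  (γ[f; COUNT(*)→e](γ[h; COUNT(*)→f](R)) ∪ π[f,e](ρ[e/g](S))) → 5
  π[e]((γ[f; COUNT(*)→e](γ[h; COUNT(*)→f](R)) ∪ π[f,e](ρ[e/g](S)))) → 5

|E| = 5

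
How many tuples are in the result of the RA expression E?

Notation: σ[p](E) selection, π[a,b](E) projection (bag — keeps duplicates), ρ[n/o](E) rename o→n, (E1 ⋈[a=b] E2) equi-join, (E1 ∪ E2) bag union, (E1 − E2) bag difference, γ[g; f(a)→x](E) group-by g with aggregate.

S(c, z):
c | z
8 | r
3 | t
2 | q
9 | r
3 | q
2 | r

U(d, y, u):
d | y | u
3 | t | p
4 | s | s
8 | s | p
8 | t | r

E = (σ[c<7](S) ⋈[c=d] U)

Row counts bottom-up:
  S → 6
  σ[c<7](S) → 4
  U → 4
  (σ[c<7](S) ⋈[c=d] U) → 2

|E| = 2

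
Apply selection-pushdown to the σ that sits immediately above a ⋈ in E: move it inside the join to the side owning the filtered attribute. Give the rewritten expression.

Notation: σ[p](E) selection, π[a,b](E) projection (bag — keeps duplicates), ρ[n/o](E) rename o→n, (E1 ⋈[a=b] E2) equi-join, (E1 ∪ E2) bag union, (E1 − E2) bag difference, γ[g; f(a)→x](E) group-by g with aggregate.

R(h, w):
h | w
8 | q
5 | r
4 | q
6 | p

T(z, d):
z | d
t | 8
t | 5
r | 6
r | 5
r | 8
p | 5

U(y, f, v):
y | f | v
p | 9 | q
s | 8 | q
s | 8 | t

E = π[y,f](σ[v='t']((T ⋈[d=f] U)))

σ filters on v, owned by the right side.
E' = π[y,f]((T ⋈[d=f] σ[v='t'](U)))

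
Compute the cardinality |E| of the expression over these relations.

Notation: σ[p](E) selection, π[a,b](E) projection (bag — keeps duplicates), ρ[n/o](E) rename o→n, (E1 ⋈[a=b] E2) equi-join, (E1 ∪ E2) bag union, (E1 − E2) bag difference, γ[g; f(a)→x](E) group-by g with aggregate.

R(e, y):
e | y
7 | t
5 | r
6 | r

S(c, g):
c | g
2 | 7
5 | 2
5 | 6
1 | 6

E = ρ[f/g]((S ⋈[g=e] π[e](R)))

Per-node cardinality:
  S → 4
  R → 3
  π[e](R) → 3
  (S ⋈[g=e] π[e](R)) → 3
  ρ[f/g]((S ⋈[g=e] π[e](R))) → 3

|E| = 3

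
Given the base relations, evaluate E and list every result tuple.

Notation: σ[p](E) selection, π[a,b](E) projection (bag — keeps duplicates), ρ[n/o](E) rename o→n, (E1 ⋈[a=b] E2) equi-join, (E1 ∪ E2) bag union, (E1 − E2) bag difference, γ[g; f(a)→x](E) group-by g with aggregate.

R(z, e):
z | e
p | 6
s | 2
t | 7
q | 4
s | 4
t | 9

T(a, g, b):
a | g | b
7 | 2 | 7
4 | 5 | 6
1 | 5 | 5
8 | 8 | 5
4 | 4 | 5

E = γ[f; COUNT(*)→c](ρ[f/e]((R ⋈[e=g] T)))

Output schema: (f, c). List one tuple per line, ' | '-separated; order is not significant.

Stepwise |·|:
  R → 6
  T → 5
  (R ⋈[e=g] T) → 3
  ρ[f/e]((R ⋈[e=g] T)) → 3
  γ[f; COUNT(*)→c](ρ[f/e]((R ⋈[e=g] T))) → 2

== RESULT ==
f | c
2 | 1
4 | 2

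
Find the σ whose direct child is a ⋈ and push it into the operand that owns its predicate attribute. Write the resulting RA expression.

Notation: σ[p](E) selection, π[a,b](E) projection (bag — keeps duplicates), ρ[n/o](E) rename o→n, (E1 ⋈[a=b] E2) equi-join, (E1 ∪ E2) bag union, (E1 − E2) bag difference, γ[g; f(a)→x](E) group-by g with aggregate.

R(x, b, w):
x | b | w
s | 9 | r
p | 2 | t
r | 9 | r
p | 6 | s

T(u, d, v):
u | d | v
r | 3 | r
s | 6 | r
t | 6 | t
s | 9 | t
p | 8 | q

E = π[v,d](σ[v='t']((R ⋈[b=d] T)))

σ filters on v, owned by the right side.
E' = π[v,d]((R ⋈[b=d] σ[v='t'](T)))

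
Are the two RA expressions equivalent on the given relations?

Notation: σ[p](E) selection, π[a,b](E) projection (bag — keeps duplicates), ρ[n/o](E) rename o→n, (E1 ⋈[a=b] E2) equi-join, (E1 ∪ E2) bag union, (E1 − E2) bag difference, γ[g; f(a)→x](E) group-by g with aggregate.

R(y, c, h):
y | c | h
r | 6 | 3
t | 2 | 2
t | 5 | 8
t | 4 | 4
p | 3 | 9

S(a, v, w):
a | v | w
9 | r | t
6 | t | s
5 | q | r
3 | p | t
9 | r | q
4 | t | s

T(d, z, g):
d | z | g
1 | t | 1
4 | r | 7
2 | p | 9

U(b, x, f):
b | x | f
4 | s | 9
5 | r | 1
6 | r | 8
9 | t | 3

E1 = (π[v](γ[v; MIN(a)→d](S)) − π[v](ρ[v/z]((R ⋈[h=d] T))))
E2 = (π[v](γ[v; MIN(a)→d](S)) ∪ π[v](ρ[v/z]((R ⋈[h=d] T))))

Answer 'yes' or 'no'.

E1 subexpression sizes:
  S → 6
  γ[v; MIN(a)→d](S) → 4
  π[v](γ[v; MIN(a)→d](S)) → 4
  R → 5
  T → 3
  (R ⋈[h=d] T) → 2
  ρ[v/z]((R ⋈[h=d] T)) → 2
  π[v](ρ[v/z]((R ⋈[h=d] T))) → 2
  (π[v](γ[v; MIN(a)→d](S)) − π[v](ρ[v/z]((R ⋈[h=d] T)))) → 2
E2 subexpression sizes:
  S → 6
  γ[v; MIN(a)→d](S) → 4
  π[v](γ[v; MIN(a)→d](S)) → 4
  R → 5
  T → 3
  (R ⋈[h=d] T) → 2
  ρ[v/z]((R ⋈[h=d] T)) → 2
  π[v](ρ[v/z]((R ⋈[h=d] T))) → 2
  (π[v](γ[v; MIN(a)→d](S)) ∪ π[v](ρ[v/z]((R ⋈[h=d] T)))) → 6

E1 result:
v
q
t
E2 result:
v
p
p
q
r
r
t
Witness: ('p',) appears 0× in E1 but 2× in E2.

no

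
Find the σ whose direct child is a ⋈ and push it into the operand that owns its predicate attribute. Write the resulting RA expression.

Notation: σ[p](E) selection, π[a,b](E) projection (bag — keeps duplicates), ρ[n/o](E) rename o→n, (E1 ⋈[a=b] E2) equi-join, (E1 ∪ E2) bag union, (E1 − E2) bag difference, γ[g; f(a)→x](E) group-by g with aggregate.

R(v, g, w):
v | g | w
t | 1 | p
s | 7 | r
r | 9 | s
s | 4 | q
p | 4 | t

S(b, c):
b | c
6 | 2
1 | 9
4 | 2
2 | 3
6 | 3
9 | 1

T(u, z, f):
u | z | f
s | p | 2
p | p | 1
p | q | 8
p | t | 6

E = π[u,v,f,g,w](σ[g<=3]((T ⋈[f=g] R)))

σ filters on g, owned by the right side.
E' = π[u,v,f,g,w]((T ⋈[f=g] σ[g<=3](R)))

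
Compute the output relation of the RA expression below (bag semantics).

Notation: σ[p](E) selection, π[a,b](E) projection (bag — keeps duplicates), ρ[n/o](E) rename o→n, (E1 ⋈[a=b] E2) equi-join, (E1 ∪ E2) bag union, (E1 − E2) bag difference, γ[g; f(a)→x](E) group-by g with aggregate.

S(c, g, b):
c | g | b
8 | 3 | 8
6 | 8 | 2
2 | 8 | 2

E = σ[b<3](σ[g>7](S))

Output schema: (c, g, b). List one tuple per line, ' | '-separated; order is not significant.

Per-node cardinality:
  S → 3
  σ[g>7](S) → 2
  σ[b<3](σ[g>7](S)) → 2

== RESULT ==
c | g | b
2 | 8 | 2
6 | 8 | 2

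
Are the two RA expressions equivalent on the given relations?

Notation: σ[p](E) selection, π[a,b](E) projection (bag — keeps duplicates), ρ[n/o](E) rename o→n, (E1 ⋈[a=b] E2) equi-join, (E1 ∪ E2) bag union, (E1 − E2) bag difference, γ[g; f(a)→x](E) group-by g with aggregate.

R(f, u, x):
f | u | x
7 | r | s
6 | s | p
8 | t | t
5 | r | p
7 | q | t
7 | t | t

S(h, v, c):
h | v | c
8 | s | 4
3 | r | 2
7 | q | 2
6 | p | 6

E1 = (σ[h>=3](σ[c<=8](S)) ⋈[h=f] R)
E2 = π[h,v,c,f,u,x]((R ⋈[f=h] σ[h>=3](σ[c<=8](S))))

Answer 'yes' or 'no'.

E1 per-node cardinality:
  S → 4
  σ[c<=8](S) → 4
  σ[h>=3](σ[c<=8](S)) → 4
  R → 6
  (σ[h>=3](σ[c<=8](S)) ⋈[h=f] R) → 5
E2 per-node cardinality:
  R → 6
  S → 4
  σ[c<=8](S) → 4
  σ[h>=3](σ[c<=8](S)) → 4
  (R ⋈[f=h] σ[h>=3](σ[c<=8](S))) → 5
  π[h,v,c,f,u,x]((R ⋈[f=h] σ[h>=3](σ[c<=8](S)))) → 5

E1 and E2 produce the same multiset:
h | v | c | f | u | x
6 | p | 6 | 6 | s | p
7 | q | 2 | 7 | q | t
7 | q | 2 | 7 | r | s
7 | q | 2 | 7 | t | t
8 | s | 4 | 8 | t | t

yes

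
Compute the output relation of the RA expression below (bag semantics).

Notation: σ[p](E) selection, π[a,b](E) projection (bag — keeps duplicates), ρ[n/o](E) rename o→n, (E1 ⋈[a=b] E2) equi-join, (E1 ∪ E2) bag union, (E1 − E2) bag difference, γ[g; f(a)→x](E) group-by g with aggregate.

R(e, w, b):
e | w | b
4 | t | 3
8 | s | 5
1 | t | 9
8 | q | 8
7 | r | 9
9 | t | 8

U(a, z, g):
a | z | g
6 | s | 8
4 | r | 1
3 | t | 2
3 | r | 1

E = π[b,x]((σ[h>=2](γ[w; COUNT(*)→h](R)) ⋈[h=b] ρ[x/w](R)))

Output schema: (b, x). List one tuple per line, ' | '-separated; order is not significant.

Subexpression sizes:
  R → 6
  γ[w; COUNT(*)→h](R) → 4
  σ[h>=2](γ[w; COUNT(*)→h](R)) → 1
  R → 6
  ρ[x/w](R) → 6
  (σ[h>=2](γ[w; COUNT(*)→h](R)) ⋈[h=b] ρ[x/w](R)) → 1
  π[b,x]((σ[h>=2](γ[w; COUNT(*)→h](R)) ⋈[h=b] ρ[x/w](R))) → 1

== RESULT ==
b | x
3 | t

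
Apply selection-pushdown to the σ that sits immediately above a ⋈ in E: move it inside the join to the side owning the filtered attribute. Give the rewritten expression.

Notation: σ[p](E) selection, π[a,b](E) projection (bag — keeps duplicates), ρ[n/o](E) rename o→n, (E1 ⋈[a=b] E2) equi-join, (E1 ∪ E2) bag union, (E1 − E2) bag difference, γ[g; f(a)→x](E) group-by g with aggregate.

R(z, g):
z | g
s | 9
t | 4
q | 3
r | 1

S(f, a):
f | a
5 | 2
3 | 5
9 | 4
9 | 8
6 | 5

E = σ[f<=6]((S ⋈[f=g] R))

σ filters on f, owned by the left side.
E' = (σ[f<=6](S) ⋈[f=g] R)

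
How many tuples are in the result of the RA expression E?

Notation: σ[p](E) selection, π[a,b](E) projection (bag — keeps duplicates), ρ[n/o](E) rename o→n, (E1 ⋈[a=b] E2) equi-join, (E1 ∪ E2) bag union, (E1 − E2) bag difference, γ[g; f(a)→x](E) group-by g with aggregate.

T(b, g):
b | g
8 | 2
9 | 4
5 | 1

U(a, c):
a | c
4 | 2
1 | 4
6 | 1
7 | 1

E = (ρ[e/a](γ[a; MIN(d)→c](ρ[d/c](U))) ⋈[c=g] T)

Subexpression sizes:
  U → 4
  ρ[d/c](U) → 4
  γ[a; MIN(d)→c](ρ[d/c](U)) → 4
  ρ[e/a](γ[a; MIN(d)→c](ρ[d/c](U))) → 4
  T → 3
  (ρ[e/a](γ[a; MIN(d)→c](ρ[d/c](U))) ⋈[c=g] T) → 4

|E| = 4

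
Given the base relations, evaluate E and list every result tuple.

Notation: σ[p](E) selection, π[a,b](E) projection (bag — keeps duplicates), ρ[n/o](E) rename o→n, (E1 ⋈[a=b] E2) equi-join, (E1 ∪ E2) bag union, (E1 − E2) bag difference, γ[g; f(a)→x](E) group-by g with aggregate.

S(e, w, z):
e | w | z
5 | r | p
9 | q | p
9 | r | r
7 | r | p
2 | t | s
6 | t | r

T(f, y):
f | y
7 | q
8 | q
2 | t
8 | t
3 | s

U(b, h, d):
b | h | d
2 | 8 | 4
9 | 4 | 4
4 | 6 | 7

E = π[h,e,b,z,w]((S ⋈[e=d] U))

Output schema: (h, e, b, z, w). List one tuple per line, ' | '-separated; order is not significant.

Per-node cardinality:
  S → 6
  U → 3
  (S ⋈[e=d] U) → 1
  π[h,e,b,z,w]((S ⋈[e=d] U)) → 1

== RESULT ==
h | e | b | z | w
6 | 7 | 4 | p | r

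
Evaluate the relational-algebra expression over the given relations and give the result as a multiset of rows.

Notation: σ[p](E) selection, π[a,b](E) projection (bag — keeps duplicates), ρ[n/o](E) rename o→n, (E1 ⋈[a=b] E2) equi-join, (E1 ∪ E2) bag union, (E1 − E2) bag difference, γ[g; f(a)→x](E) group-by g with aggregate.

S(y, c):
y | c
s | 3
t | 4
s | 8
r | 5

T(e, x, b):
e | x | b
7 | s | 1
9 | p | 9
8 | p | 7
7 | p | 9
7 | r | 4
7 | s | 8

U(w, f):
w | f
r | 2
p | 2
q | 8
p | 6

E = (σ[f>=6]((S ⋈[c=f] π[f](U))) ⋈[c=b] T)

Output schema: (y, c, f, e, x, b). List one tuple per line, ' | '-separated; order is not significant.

Stepwise |·|:
  S → 4
  U → 4
  π[f](U) → 4
  (S ⋈[c=f] π[f](U)) → 1
  σ[f>=6]((S ⋈[c=f] π[f](U))) → 1
  T → 6
  (σ[f>=6]((S ⋈[c=f] π[f](U))) ⋈[c=b] T) → 1

== RESULT ==
y | c | f | e | x | b
s | 8 | 8 | 7 | s | 8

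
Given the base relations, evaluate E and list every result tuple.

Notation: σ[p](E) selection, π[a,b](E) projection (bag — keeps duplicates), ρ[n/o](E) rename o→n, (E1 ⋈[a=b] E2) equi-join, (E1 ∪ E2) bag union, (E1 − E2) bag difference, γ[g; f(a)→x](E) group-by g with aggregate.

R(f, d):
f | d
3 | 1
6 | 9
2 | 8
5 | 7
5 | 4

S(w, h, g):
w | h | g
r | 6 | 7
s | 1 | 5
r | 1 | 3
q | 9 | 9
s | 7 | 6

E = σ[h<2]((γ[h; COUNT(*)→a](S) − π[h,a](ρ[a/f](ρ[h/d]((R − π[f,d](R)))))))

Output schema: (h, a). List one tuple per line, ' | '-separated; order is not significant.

Per-node cardinality:
  S → 5
  γ[h; COUNT(*)→a](S) → 4
  R → 5
  R → 5
  π[f,d](R) → 5
  (R − π[f,d](R)) → 0
  ρ[h/d]((R − π[f,d](R))) → 0
  ρ[a/f](ρ[h/d]((R − π[f,d](R)))) → 0
  π[h,a](ρ[a/f](ρ[h/d]((R − π[f,d](R))))) → 0
  (γ[h; COUNT(*)→a](S) − π[h,a](ρ[a/f](ρ[h/d]((R − π[f,d](R)))))) → 4
  σ[h<2]((γ[h; COUNT(*)→a](S) − π[h,a](ρ[a/f](ρ[h/d]((R − π[f,d](R))))))) → 1

== RESULT ==
h | a
1 | 2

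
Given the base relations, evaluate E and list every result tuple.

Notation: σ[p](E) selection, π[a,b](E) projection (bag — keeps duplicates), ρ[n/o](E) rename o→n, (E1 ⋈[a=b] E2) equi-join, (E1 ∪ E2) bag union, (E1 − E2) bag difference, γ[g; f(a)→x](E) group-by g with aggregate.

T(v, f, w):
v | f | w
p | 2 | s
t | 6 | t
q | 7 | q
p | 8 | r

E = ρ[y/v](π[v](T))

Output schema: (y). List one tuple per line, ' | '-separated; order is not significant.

Subexpression sizes:
  T → 4
  π[v](T) → 4
  ρ[y/v](π[v](T)) → 4

== RESULT ==
y
p
p
q
t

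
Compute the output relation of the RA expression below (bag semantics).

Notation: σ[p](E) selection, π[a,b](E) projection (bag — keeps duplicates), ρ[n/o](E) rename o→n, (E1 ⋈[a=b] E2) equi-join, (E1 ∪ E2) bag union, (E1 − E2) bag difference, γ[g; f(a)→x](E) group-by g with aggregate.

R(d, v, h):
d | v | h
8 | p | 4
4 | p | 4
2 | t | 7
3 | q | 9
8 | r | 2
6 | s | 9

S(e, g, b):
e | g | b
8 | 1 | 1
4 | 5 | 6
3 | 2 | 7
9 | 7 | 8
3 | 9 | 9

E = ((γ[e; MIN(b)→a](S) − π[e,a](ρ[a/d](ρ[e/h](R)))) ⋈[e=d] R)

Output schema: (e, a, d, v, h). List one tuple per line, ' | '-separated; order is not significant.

Stepwise |·|:
  S → 5
  γ[e; MIN(b)→a](S) → 4
  R → 6
  ρ[e/h](R) → 6
  ρ[a/d](ρ[e/h](R)) → 6
  π[e,a](ρ[a/d](ρ[e/h](R))) → 6
  (γ[e; MIN(b)→a](S) − π[e,a](ρ[a/d](ρ[e/h](R)))) → 4
  R → 6
  ((γ[e; MIN(b)→a](S) − π[e,a](ρ[a/d](ρ[e/h](R)))) ⋈[e=d] R) → 4

== RESULT ==
e | a | d | v | h
3 | 7 | 3 | q | 9
4 | 6 | 4 | p | 4
8 | 1 | 8 | p | 4
8 | 1 | 8 | r | 2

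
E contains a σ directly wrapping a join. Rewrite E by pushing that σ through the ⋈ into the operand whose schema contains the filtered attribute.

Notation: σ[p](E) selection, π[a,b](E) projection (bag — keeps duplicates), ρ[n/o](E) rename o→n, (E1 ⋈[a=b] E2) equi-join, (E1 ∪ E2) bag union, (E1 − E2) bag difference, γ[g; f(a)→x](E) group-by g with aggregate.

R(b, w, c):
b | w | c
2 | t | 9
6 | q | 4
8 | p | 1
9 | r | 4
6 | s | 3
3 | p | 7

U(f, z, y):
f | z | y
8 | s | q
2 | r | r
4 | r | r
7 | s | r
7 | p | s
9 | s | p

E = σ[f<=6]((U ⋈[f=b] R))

σ filters on f, owned by the left side.
E' = (σ[f<=6](U) ⋈[f=b] R)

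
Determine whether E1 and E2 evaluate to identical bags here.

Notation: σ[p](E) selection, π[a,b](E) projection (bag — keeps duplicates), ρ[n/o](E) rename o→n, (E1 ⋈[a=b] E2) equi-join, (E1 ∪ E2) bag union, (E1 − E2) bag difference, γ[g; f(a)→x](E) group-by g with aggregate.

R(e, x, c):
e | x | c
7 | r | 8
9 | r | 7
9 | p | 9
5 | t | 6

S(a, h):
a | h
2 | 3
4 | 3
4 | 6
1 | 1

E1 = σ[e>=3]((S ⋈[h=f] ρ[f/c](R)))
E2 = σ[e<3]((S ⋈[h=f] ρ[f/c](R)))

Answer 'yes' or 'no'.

E1 per-node cardinality:
  S → 4
  R → 4
  ρ[f/c](R) → 4
  (S ⋈[h=f] ρ[f/c](R)) → 1
  σ[e>=3]((S ⋈[h=f] ρ[f/c](R))) → 1
E2 per-node cardinality:
  S → 4
  R → 4
  ρ[f/c](R) → 4
  (S ⋈[h=f] ρ[f/c](R)) → 1
  σ[e<3]((S ⋈[h=f] ρ[f/c](R))) → 0

E1 result:
a | h | e | x | f
4 | 6 | 5 | t | 6
E2 result:
a | h | e | x | f
(0 rows)
Witness: (4, 6, 5, 't', 6) appears 1× in E1 but 0× in E2.

no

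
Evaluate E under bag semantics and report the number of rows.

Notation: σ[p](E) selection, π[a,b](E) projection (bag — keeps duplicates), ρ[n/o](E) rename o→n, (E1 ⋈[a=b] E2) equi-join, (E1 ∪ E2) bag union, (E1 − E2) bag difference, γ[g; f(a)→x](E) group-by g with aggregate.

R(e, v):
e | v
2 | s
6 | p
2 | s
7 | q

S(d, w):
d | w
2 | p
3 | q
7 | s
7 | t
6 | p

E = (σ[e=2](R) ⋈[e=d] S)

Subexpression sizes:
  R → 4
  σ[e=2](R) → 2
  S → 5
  (σ[e=2](R) ⋈[e=d] S) → 2

|E| = 2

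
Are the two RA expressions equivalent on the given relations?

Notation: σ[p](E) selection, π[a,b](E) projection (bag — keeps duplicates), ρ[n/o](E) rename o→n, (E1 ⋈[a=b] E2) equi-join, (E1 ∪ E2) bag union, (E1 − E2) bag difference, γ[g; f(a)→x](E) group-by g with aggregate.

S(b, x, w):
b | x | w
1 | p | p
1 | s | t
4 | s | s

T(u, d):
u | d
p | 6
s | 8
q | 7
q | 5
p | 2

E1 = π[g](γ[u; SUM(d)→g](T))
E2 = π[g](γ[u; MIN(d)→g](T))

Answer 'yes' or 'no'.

E1 row counts bottom-up:
  T → 5
  γ[u; SUM(d)→g](T) → 3
  π[g](γ[u; SUM(d)→g](T)) → 3
E2 row counts bottom-up:
  T → 5
  γ[u; MIN(d)→g](T) → 3
  π[g](γ[u; MIN(d)→g](T)) → 3

E1 result:
g
8
8
12
E2 result:
g
2
5
8
Witness: (12,) appears 1× in E1 but 0× in E2.

no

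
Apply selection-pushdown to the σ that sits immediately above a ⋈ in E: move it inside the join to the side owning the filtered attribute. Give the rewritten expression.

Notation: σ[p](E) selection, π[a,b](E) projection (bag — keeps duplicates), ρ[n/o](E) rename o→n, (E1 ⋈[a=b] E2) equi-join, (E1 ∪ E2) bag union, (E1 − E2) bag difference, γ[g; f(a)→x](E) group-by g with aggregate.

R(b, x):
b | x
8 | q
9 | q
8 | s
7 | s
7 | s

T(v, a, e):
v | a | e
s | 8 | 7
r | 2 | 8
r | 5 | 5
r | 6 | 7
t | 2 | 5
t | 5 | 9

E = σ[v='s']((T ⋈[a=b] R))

σ filters on v, owned by the left side.
E' = (σ[v='s'](T) ⋈[a=b] R)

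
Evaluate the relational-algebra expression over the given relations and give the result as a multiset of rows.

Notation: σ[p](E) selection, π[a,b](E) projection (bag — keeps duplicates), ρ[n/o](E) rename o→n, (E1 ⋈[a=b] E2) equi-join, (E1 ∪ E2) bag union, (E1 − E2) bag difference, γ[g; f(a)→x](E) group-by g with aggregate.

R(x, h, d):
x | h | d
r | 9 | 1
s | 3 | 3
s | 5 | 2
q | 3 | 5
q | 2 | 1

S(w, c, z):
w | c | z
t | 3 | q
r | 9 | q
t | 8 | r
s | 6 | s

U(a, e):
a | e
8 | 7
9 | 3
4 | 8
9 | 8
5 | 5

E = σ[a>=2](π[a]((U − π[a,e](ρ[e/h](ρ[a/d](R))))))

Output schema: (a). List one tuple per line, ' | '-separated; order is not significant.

Stepwise |·|:
  U → 5
  R → 5
  ρ[a/d](R) → 5
  ρ[e/h](ρ[a/d](R)) → 5
  π[a,e](ρ[e/h](ρ[a/d](R))) → 5
  (U − π[a,e](ρ[e/h](ρ[a/d](R)))) → 5
  π[a]((U − π[a,e](ρ[e/h](ρ[a/d](R))))) → 5
  σ[a>=2](π[a]((U − π[a,e](ρ[e/h](ρ[a/d](R)))))) → 5

== RESULT ==
a
4
5
8
9
9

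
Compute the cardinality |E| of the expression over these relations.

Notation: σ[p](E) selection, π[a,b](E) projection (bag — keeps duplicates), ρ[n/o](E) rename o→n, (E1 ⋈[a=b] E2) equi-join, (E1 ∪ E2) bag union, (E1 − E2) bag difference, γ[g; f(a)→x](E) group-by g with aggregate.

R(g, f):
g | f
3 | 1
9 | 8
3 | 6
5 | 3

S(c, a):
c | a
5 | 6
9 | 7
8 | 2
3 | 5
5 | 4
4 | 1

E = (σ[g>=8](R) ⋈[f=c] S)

Stepwise |·|:
  R → 4
  σ[g>=8](R) → 1
  S → 6
  (σ[g>=8](R) ⋈[f=c] S) → 1

|E| = 1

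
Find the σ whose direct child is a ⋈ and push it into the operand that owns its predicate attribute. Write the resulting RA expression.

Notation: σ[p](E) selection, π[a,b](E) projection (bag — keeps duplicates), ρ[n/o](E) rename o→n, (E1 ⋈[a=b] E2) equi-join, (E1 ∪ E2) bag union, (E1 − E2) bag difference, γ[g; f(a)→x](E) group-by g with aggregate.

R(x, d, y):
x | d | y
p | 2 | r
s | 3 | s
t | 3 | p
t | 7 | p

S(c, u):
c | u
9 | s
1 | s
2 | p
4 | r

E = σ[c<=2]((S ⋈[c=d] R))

σ filters on c, owned by the left side.
E' = (σ[c<=2](S) ⋈[c=d] R)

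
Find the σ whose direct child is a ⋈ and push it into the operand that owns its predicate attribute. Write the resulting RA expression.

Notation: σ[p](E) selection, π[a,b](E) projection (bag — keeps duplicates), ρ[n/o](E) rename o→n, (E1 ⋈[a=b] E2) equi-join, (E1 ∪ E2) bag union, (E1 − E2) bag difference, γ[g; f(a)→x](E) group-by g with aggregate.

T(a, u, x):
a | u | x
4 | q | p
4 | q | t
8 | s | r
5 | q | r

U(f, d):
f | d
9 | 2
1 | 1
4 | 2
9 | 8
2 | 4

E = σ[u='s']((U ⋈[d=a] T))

σ filters on u, owned by the right side.
E' = (U ⋈[d=a] σ[u='s'](T))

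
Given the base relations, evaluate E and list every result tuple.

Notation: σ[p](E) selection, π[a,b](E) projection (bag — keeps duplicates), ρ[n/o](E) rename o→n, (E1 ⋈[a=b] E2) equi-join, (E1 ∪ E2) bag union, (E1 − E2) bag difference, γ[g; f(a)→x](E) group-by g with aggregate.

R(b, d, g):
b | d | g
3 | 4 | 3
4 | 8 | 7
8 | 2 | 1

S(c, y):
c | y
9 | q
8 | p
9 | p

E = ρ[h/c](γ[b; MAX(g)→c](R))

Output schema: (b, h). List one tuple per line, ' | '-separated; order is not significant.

Stepwise |·|:
  R → 3
  γ[b; MAX(g)→c](R) → 3
  ρ[h/c](γ[b; MAX(g)→c](R)) → 3

== RESULT ==
b | h
3 | 3
4 | 7
8 | 1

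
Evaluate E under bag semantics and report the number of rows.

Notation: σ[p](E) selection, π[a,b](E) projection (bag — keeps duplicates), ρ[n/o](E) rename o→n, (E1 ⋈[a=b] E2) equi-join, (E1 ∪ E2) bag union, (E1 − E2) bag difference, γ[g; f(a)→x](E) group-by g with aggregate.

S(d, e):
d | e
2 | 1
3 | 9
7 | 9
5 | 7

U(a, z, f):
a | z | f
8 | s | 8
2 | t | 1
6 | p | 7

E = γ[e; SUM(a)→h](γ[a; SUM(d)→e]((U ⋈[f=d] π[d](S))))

Stepwise |·|:
  U → 3
  S → 4
  π[d](S) → 4
  (U ⋈[f=d] π[d](S)) → 1
  γ[a; SUM(d)→e]((U ⋈[f=d] π[d](S))) → 1
  γ[e; SUM(a)→h](γ[a; SUM(d)→e]((U ⋈[f=d] π[d](S)))) → 1

|E| = 1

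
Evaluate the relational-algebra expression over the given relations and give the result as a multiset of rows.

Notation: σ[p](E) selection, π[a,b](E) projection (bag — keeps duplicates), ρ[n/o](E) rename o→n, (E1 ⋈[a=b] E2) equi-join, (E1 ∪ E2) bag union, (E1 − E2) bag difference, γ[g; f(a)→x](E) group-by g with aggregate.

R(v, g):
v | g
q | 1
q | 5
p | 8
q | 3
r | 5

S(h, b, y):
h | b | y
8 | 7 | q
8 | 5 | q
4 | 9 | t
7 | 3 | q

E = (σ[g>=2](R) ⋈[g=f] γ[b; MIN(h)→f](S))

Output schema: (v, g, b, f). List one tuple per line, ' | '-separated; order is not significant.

Per-node cardinality:
  R → 5
  σ[g>=2](R) → 4
  S → 4
  γ[b; MIN(h)→f](S) → 4
  (σ[g>=2](R) ⋈[g=f] γ[b; MIN(h)→f](S)) → 2

== RESULT ==
v | g | b | f
p | 8 | 5 | 8
p | 8 | 7 | 8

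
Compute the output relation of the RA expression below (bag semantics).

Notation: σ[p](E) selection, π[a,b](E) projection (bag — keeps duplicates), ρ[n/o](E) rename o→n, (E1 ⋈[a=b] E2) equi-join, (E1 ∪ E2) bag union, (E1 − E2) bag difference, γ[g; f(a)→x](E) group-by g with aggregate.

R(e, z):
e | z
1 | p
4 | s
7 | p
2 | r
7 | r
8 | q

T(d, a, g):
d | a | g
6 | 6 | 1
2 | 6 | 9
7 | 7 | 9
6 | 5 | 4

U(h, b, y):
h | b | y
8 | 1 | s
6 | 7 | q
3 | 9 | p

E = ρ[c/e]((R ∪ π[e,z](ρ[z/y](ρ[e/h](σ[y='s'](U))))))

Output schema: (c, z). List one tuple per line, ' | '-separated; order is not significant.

Row counts bottom-up:
  R → 6
  U → 3
  σ[y='s'](U) → 1
  ρ[e/h](σ[y='s'](U)) → 1
  ρ[z/y](ρ[e/h](σ[y='s'](U))) → 1
  π[e,z](ρ[z/y](ρ[e/h](σ[y='s'](U)))) → 1
  (R ∪ π[e,z](ρ[z/y](ρ[e/h](σ[y='s'](U))))) → 7
  ρ[c/e]((R ∪ π[e,z](ρ[z/y](ρ[e/h](σ[y='s'](U)))))) → 7

== RESULT ==
c | z
1 | p
2 | r
4 | s
7 | p
7 | r
8 | q
8 | s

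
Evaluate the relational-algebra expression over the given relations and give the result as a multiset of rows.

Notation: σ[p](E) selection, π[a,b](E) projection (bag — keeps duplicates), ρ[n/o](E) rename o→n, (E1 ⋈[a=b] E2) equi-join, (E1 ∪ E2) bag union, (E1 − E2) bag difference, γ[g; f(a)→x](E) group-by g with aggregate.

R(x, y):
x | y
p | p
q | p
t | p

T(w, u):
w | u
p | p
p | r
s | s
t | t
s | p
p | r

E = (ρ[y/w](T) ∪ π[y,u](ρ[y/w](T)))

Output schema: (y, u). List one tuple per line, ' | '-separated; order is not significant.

Row counts bottom-up:
  T → 6
  ρ[y/w](T) → 6
  T → 6
  ρ[y/w](T) → 6
  π[y,u](ρ[y/w](T)) → 6
  (ρ[y/w](T) ∪ π[y,u](ρ[y/w](T))) → 12

== RESULT ==
y | u
p | p
p | p
p | r
p | r
p | r
p | r
s | p
s | p
s | s
s | s
t | t
t | t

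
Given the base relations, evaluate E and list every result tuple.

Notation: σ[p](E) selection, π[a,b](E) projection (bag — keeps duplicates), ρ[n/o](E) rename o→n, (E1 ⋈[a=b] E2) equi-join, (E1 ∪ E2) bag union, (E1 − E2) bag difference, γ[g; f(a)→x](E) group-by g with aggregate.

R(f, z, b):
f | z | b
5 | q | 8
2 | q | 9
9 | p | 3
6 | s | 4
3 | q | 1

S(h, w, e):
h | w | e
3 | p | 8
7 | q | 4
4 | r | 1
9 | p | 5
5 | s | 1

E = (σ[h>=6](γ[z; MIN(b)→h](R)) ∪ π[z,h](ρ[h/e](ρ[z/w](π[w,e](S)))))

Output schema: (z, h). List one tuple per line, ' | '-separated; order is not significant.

Subexpression sizes:
  R → 5
  γ[z; MIN(b)→h](R) → 3
  σ[h>=6](γ[z; MIN(b)→h](R)) → 0
  S → 5
  π[w,e](S) → 5
  ρ[z/w](π[w,e](S)) → 5
  ρ[h/e](ρ[z/w](π[w,e](S))) → 5
  π[z,h](ρ[h/e](ρ[z/w](π[w,e](S)))) → 5
  (σ[h>=6](γ[z; MIN(b)→h](R)) ∪ π[z,h](ρ[h/e](ρ[z/w](π[w,e](S))))) → 5

== RESULT ==
z | h
p | 5
p | 8
q | 4
r | 1
s | 1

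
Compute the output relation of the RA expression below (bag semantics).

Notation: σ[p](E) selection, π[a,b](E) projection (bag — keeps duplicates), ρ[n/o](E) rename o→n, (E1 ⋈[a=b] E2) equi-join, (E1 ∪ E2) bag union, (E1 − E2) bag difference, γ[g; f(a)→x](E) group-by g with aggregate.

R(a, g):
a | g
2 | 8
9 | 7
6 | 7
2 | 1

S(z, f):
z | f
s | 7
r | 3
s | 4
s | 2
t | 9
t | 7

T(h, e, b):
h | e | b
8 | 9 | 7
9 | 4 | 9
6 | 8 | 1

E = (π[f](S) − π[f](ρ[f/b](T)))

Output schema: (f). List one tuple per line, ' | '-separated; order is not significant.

Stepwise |·|:
  S → 6
  π[f](S) → 6
  T → 3
  ρ[f/b](T) → 3
  π[f](ρ[f/b](T)) → 3
  (π[f](S) − π[f](ρ[f/b](T))) → 4

== RESULT ==
f
2
3
4
7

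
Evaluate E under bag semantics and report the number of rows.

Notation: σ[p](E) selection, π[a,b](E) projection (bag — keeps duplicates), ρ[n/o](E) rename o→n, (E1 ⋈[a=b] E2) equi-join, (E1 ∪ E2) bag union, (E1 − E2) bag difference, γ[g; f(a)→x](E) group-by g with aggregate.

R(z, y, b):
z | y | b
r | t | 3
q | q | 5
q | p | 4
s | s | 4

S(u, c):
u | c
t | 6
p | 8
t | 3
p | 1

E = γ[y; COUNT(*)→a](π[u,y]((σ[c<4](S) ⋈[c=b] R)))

Row counts bottom-up:
  S → 4
  σ[c<4](S) → 2
  R → 4
  (σ[c<4](S) ⋈[c=b] R) → 1
  π[u,y]((σ[c<4](S) ⋈[c=b] R)) → 1
  γ[y; COUNT(*)→a](π[u,y]((σ[c<4](S) ⋈[c=b] R))) → 1

|E| = 1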